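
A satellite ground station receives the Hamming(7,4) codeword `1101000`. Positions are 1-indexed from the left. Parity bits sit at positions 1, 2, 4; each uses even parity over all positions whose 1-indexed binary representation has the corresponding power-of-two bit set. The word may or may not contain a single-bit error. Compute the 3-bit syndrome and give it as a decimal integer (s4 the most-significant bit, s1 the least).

7

s1: b1⊕b3⊕b5⊕b7 = 1⊕0⊕0⊕0 = 1
s2: b2⊕b3⊕b6⊕b7 = 1⊕0⊕0⊕0 = 1
s4: b4⊕b5⊕b6⊕b7 = 1⊕0⊕0⊕0 = 1
Syndrome (s4...s1) = 111 → position 7.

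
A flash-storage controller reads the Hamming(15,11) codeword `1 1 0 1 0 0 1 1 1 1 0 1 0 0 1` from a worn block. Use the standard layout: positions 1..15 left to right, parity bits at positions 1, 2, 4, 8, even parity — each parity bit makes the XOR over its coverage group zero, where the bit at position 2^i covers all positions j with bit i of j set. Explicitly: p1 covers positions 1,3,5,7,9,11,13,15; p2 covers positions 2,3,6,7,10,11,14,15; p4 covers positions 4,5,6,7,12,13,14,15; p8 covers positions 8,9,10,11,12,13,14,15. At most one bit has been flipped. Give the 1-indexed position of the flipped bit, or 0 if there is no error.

s1: b1⊕b3⊕b5⊕b7⊕b9⊕b11⊕b13⊕b15 = 1⊕0⊕0⊕1⊕1⊕0⊕0⊕1 = 0
s2: b2⊕b3⊕b6⊕b7⊕b10⊕b11⊕b14⊕b15 = 1⊕0⊕0⊕1⊕1⊕0⊕0⊕1 = 0
s4: b4⊕b5⊕b6⊕b7⊕b12⊕b13⊕b14⊕b15 = 1⊕0⊕0⊕1⊕1⊕0⊕0⊕1 = 0
s8: b8⊕b9⊕b10⊕b11⊕b12⊕b13⊕b14⊕b15 = 1⊕1⊕1⊕0⊕1⊕0⊕0⊕1 = 1
Syndrome (s8...s1) = 1000 → position 8.

8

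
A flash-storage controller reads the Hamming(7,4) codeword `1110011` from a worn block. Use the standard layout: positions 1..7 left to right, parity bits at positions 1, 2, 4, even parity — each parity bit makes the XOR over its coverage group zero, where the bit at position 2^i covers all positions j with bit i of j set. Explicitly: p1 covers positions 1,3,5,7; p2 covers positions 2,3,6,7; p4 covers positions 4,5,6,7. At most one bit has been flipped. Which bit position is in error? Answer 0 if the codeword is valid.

s1: b1⊕b3⊕b5⊕b7 = 1⊕1⊕0⊕1 = 1
s2: b2⊕b3⊕b6⊕b7 = 1⊕1⊕1⊕1 = 0
s4: b4⊕b5⊕b6⊕b7 = 0⊕0⊕1⊕1 = 0
Syndrome (s4...s1) = 001 → position 1.

1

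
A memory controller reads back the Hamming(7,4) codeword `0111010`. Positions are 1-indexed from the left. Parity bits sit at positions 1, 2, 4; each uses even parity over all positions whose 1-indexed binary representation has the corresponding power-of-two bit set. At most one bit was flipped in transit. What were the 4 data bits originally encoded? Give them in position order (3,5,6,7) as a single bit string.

s1: b1⊕b3⊕b5⊕b7 = 0⊕1⊕0⊕0 = 1
s2: b2⊕b3⊕b6⊕b7 = 1⊕1⊕1⊕0 = 1
s4: b4⊕b5⊕b6⊕b7 = 1⊕0⊕1⊕0 = 0
Syndrome (s4...s1) = 011 → position 3.
Flip bit 3: corrected codeword = 0101010
Data bits at positions 3,5,6,7: 0010

0010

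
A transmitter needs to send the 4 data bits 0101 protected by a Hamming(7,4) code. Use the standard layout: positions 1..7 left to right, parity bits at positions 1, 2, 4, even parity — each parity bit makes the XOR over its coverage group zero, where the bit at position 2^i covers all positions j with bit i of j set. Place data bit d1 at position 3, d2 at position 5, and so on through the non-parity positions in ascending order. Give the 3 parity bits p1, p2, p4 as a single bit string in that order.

Place data bits at non-power-of-two positions: b3=0, b5=1, b6=0, b7=1.
p1 = XOR of data positions {3,5,7} = 0⊕1⊕1 = 0
p2 = XOR of data positions {3,6,7} = 0⊕0⊕1 = 1
p4 = XOR of data positions {5,6,7} = 1⊕0⊕1 = 0
Parity bits p1,p2,p4 = 010

010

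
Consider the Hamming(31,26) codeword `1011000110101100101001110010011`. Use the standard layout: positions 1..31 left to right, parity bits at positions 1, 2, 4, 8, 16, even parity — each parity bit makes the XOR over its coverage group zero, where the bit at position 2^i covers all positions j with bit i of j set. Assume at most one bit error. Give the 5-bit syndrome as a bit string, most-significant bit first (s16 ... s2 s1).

s1: b1⊕b3⊕b5⊕b7⊕b9⊕b11⊕b13⊕b15⊕b17⊕b19⊕b21⊕b23⊕b25⊕b27⊕b29⊕b31 = 1⊕1⊕0⊕0⊕1⊕1⊕1⊕0⊕1⊕1⊕0⊕1⊕0⊕1⊕0⊕1 = 0
s2: b2⊕b3⊕b6⊕b7⊕b10⊕b11⊕b14⊕b15⊕b18⊕b19⊕b22⊕b23⊕b26⊕b27⊕b30⊕b31 = 0⊕1⊕0⊕0⊕0⊕1⊕1⊕0⊕0⊕1⊕1⊕1⊕0⊕1⊕1⊕1 = 1
s4: b4⊕b5⊕b6⊕b7⊕b12⊕b13⊕b14⊕b15⊕b20⊕b21⊕b22⊕b23⊕b28⊕b29⊕b30⊕b31 = 1⊕0⊕0⊕0⊕0⊕1⊕1⊕0⊕0⊕0⊕1⊕1⊕0⊕0⊕1⊕1 = 1
s8: b8⊕b9⊕b10⊕b11⊕b12⊕b13⊕b14⊕b15⊕b24⊕b25⊕b26⊕b27⊕b28⊕b29⊕b30⊕b31 = 1⊕1⊕0⊕1⊕0⊕1⊕1⊕0⊕1⊕0⊕0⊕1⊕0⊕0⊕1⊕1 = 1
s16: b16⊕b17⊕b18⊕b19⊕b20⊕b21⊕b22⊕b23⊕b24⊕b25⊕b26⊕b27⊕b28⊕b29⊕b30⊕b31 = 0⊕1⊕0⊕1⊕0⊕0⊕1⊕1⊕1⊕0⊕0⊕1⊕0⊕0⊕1⊕1 = 0
Syndrome (s16...s1) = 01110 → position 14.

01110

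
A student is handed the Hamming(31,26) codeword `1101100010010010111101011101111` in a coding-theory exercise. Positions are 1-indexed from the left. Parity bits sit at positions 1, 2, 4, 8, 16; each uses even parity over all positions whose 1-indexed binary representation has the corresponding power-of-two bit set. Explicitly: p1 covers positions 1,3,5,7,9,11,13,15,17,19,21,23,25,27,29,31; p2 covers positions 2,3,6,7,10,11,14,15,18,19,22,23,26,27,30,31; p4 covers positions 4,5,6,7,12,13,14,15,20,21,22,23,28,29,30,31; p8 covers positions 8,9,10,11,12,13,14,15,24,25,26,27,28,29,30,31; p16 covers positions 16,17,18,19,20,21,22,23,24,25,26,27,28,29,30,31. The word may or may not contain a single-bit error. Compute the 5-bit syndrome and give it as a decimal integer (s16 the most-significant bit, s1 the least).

s1: b1⊕b3⊕b5⊕b7⊕b9⊕b11⊕b13⊕b15⊕b17⊕b19⊕b21⊕b23⊕b25⊕b27⊕b29⊕b31 = 1⊕0⊕1⊕0⊕1⊕0⊕0⊕1⊕1⊕1⊕0⊕0⊕1⊕0⊕1⊕1 = 1
s2: b2⊕b3⊕b6⊕b7⊕b10⊕b11⊕b14⊕b15⊕b18⊕b19⊕b22⊕b23⊕b26⊕b27⊕b30⊕b31 = 1⊕0⊕0⊕0⊕0⊕0⊕0⊕1⊕1⊕1⊕1⊕0⊕1⊕0⊕1⊕1 = 0
s4: b4⊕b5⊕b6⊕b7⊕b12⊕b13⊕b14⊕b15⊕b20⊕b21⊕b22⊕b23⊕b28⊕b29⊕b30⊕b31 = 1⊕1⊕0⊕0⊕1⊕0⊕0⊕1⊕1⊕0⊕1⊕0⊕1⊕1⊕1⊕1 = 0
s8: b8⊕b9⊕b10⊕b11⊕b12⊕b13⊕b14⊕b15⊕b24⊕b25⊕b26⊕b27⊕b28⊕b29⊕b30⊕b31 = 0⊕1⊕0⊕0⊕1⊕0⊕0⊕1⊕1⊕1⊕1⊕0⊕1⊕1⊕1⊕1 = 0
s16: b16⊕b17⊕b18⊕b19⊕b20⊕b21⊕b22⊕b23⊕b24⊕b25⊕b26⊕b27⊕b28⊕b29⊕b30⊕b31 = 0⊕1⊕1⊕1⊕1⊕0⊕1⊕0⊕1⊕1⊕1⊕0⊕1⊕1⊕1⊕1 = 0
Syndrome (s16...s1) = 00001 → position 1.

1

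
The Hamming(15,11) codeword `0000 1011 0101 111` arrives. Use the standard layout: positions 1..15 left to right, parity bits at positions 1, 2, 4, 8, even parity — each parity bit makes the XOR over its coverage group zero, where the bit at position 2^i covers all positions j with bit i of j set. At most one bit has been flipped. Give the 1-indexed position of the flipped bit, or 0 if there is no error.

0

s1: b1⊕b3⊕b5⊕b7⊕b9⊕b11⊕b13⊕b15 = 0⊕0⊕1⊕1⊕0⊕0⊕1⊕1 = 0
s2: b2⊕b3⊕b6⊕b7⊕b10⊕b11⊕b14⊕b15 = 0⊕0⊕0⊕1⊕1⊕0⊕1⊕1 = 0
s4: b4⊕b5⊕b6⊕b7⊕b12⊕b13⊕b14⊕b15 = 0⊕1⊕0⊕1⊕1⊕1⊕1⊕1 = 0
s8: b8⊕b9⊕b10⊕b11⊕b12⊕b13⊕b14⊕b15 = 1⊕0⊕1⊕0⊕1⊕1⊕1⊕1 = 0
Syndrome (s8...s1) = 0000 → position 0 (no error).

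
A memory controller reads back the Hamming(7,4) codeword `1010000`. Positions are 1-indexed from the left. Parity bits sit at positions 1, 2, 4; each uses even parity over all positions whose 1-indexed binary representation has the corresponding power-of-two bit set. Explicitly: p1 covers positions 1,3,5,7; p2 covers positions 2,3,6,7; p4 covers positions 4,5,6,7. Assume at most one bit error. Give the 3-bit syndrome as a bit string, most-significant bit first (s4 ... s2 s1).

010

s1: b1⊕b3⊕b5⊕b7 = 1⊕1⊕0⊕0 = 0
s2: b2⊕b3⊕b6⊕b7 = 0⊕1⊕0⊕0 = 1
s4: b4⊕b5⊕b6⊕b7 = 0⊕0⊕0⊕0 = 0
Syndrome (s4...s1) = 010 → position 2.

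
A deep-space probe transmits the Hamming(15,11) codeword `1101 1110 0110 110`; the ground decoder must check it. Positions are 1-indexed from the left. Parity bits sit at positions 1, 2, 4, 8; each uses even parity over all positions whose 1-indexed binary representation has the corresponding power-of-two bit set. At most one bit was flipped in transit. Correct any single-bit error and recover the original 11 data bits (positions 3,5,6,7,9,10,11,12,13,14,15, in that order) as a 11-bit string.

s1: b1⊕b3⊕b5⊕b7⊕b9⊕b11⊕b13⊕b15 = 1⊕0⊕1⊕1⊕0⊕1⊕1⊕0 = 1
s2: b2⊕b3⊕b6⊕b7⊕b10⊕b11⊕b14⊕b15 = 1⊕0⊕1⊕1⊕1⊕1⊕1⊕0 = 0
s4: b4⊕b5⊕b6⊕b7⊕b12⊕b13⊕b14⊕b15 = 1⊕1⊕1⊕1⊕0⊕1⊕1⊕0 = 0
s8: b8⊕b9⊕b10⊕b11⊕b12⊕b13⊕b14⊕b15 = 0⊕0⊕1⊕1⊕0⊕1⊕1⊕0 = 0
Syndrome (s8...s1) = 0001 → position 1.
Flip bit 1: corrected codeword = 010111100110110
Data bits at positions 3,5,6,7,9,10,11,12,13,14,15: 01110110110

01110110110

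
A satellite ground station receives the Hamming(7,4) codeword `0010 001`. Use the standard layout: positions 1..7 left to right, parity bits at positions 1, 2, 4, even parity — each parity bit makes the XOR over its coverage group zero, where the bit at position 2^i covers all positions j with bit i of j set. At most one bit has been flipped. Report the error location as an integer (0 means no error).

s1: b1⊕b3⊕b5⊕b7 = 0⊕1⊕0⊕1 = 0
s2: b2⊕b3⊕b6⊕b7 = 0⊕1⊕0⊕1 = 0
s4: b4⊕b5⊕b6⊕b7 = 0⊕0⊕0⊕1 = 1
Syndrome (s4...s1) = 100 → position 4.

4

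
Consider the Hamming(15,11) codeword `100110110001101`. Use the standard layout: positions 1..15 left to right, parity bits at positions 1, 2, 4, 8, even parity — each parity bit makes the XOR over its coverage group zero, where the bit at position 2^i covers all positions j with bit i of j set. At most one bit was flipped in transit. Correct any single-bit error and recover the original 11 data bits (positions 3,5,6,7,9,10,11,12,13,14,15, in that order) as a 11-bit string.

01010001101

s1: b1⊕b3⊕b5⊕b7⊕b9⊕b11⊕b13⊕b15 = 1⊕0⊕1⊕1⊕0⊕0⊕1⊕1 = 1
s2: b2⊕b3⊕b6⊕b7⊕b10⊕b11⊕b14⊕b15 = 0⊕0⊕0⊕1⊕0⊕0⊕0⊕1 = 0
s4: b4⊕b5⊕b6⊕b7⊕b12⊕b13⊕b14⊕b15 = 1⊕1⊕0⊕1⊕1⊕1⊕0⊕1 = 0
s8: b8⊕b9⊕b10⊕b11⊕b12⊕b13⊕b14⊕b15 = 1⊕0⊕0⊕0⊕1⊕1⊕0⊕1 = 0
Syndrome (s8...s1) = 0001 → position 1.
Flip bit 1: corrected codeword = 000110110001101
Data bits at positions 3,5,6,7,9,10,11,12,13,14,15: 01010001101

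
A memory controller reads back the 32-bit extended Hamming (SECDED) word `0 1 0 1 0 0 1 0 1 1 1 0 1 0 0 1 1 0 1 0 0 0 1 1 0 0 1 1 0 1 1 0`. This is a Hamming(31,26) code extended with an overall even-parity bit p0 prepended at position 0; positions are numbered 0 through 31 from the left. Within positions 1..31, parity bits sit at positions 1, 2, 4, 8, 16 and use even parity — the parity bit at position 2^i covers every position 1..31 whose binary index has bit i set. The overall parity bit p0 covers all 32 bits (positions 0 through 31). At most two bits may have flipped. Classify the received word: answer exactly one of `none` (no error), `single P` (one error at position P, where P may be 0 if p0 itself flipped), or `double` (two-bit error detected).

double

s1: b1⊕b3⊕b5⊕b7⊕b9⊕b11⊕b13⊕b15⊕b17⊕b19⊕b21⊕b23⊕b25⊕b27⊕b29⊕b31 = 1⊕1⊕0⊕0⊕1⊕0⊕0⊕1⊕0⊕0⊕0⊕1⊕0⊕1⊕1⊕0 = 1
s2: b2⊕b3⊕b6⊕b7⊕b10⊕b11⊕b14⊕b15⊕b18⊕b19⊕b22⊕b23⊕b26⊕b27⊕b30⊕b31 = 0⊕1⊕1⊕0⊕1⊕0⊕0⊕1⊕1⊕0⊕1⊕1⊕1⊕1⊕1⊕0 = 0
s4: b4⊕b5⊕b6⊕b7⊕b12⊕b13⊕b14⊕b15⊕b20⊕b21⊕b22⊕b23⊕b28⊕b29⊕b30⊕b31 = 0⊕0⊕1⊕0⊕1⊕0⊕0⊕1⊕0⊕0⊕1⊕1⊕0⊕1⊕1⊕0 = 1
s8: b8⊕b9⊕b10⊕b11⊕b12⊕b13⊕b14⊕b15⊕b24⊕b25⊕b26⊕b27⊕b28⊕b29⊕b30⊕b31 = 1⊕1⊕1⊕0⊕1⊕0⊕0⊕1⊕0⊕0⊕1⊕1⊕0⊕1⊕1⊕0 = 1
s16: b16⊕b17⊕b18⊕b19⊕b20⊕b21⊕b22⊕b23⊕b24⊕b25⊕b26⊕b27⊕b28⊕b29⊕b30⊕b31 = 1⊕0⊕1⊕0⊕0⊕0⊕1⊕1⊕0⊕0⊕1⊕1⊕0⊕1⊕1⊕0 = 0
Syndrome (s16...s1) = 01101 → position 13.
Overall parity (XOR of all 32 bits, including p0): 0⊕1⊕0⊕1⊕0⊕0⊕1⊕0⊕1⊕1⊕1⊕0⊕1⊕0⊕0⊕1⊕1⊕0⊕1⊕0⊕0⊕0⊕1⊕1⊕0⊕0⊕1⊕1⊕0⊕1⊕1⊕0 = 0
Overall=0, syndrome position=13 → double-bit error detected (uncorrectable).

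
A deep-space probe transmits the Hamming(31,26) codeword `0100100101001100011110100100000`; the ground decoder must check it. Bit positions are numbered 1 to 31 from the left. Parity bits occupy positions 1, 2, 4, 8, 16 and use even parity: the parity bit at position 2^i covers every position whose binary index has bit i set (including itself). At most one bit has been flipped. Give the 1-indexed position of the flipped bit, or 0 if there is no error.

s1: b1⊕b3⊕b5⊕b7⊕b9⊕b11⊕b13⊕b15⊕b17⊕b19⊕b21⊕b23⊕b25⊕b27⊕b29⊕b31 = 0⊕0⊕1⊕0⊕0⊕0⊕1⊕0⊕0⊕1⊕1⊕1⊕0⊕0⊕0⊕0 = 1
s2: b2⊕b3⊕b6⊕b7⊕b10⊕b11⊕b14⊕b15⊕b18⊕b19⊕b22⊕b23⊕b26⊕b27⊕b30⊕b31 = 1⊕0⊕0⊕0⊕1⊕0⊕1⊕0⊕1⊕1⊕0⊕1⊕1⊕0⊕0⊕0 = 1
s4: b4⊕b5⊕b6⊕b7⊕b12⊕b13⊕b14⊕b15⊕b20⊕b21⊕b22⊕b23⊕b28⊕b29⊕b30⊕b31 = 0⊕1⊕0⊕0⊕0⊕1⊕1⊕0⊕1⊕1⊕0⊕1⊕0⊕0⊕0⊕0 = 0
s8: b8⊕b9⊕b10⊕b11⊕b12⊕b13⊕b14⊕b15⊕b24⊕b25⊕b26⊕b27⊕b28⊕b29⊕b30⊕b31 = 1⊕0⊕1⊕0⊕0⊕1⊕1⊕0⊕0⊕0⊕1⊕0⊕0⊕0⊕0⊕0 = 1
s16: b16⊕b17⊕b18⊕b19⊕b20⊕b21⊕b22⊕b23⊕b24⊕b25⊕b26⊕b27⊕b28⊕b29⊕b30⊕b31 = 0⊕0⊕1⊕1⊕1⊕1⊕0⊕1⊕0⊕0⊕1⊕0⊕0⊕0⊕0⊕0 = 0
Syndrome (s16...s1) = 01011 → position 11.

11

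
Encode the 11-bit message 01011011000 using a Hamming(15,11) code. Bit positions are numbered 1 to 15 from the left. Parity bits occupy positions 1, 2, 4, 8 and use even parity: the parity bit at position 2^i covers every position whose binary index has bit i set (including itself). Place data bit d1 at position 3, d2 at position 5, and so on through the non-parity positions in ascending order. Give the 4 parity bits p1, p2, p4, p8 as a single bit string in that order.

Place data bits at non-power-of-two positions: b3=0, b5=1, b6=0, b7=1, b9=1, b10=0, b11=1, b12=1, b13=0, b14=0, b15=0.
p1 = XOR of data positions {3,5,7,9,11,13,15} = 0⊕1⊕1⊕1⊕1⊕0⊕0 = 0
p2 = XOR of data positions {3,6,7,10,11,14,15} = 0⊕0⊕1⊕0⊕1⊕0⊕0 = 0
p4 = XOR of data positions {5,6,7,12,13,14,15} = 1⊕0⊕1⊕1⊕0⊕0⊕0 = 1
p8 = XOR of data positions {9,10,11,12,13,14,15} = 1⊕0⊕1⊕1⊕0⊕0⊕0 = 1
Parity bits p1,p2,p4,p8 = 0011

0011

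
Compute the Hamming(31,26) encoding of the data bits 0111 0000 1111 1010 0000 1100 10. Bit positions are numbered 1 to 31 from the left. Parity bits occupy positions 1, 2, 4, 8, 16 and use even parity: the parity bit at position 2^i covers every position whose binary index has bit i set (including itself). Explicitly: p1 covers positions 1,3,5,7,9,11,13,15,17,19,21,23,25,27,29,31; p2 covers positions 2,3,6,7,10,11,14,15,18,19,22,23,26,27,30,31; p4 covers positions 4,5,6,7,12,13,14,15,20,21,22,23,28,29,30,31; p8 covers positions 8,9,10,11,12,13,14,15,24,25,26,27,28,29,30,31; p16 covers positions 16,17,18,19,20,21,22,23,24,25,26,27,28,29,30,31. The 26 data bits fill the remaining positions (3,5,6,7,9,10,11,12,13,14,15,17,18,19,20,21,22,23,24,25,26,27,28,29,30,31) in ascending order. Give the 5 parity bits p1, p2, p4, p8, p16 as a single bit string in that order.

00000

Place data bits at non-power-of-two positions: b3=0, b5=1, b6=1, b7=1, b9=0, b10=0, b11=0, b12=0, b13=1, b14=1, b15=1, b17=1, b18=1, b19=0, b20=1, b21=0, b22=0, b23=0, b24=0, b25=0, b26=1, b27=1, b28=0, b29=0, b30=1, b31=0.
p1 = XOR of data positions {3,5,7,9,11,13,15,17,19,21,23,25,27,29,31} = 0⊕1⊕1⊕0⊕0⊕1⊕1⊕1⊕0⊕0⊕0⊕0⊕1⊕0⊕0 = 0
p2 = XOR of data positions {3,6,7,10,11,14,15,18,19,22,23,26,27,30,31} = 0⊕1⊕1⊕0⊕0⊕1⊕1⊕1⊕0⊕0⊕0⊕1⊕1⊕1⊕0 = 0
p4 = XOR of data positions {5,6,7,12,13,14,15,20,21,22,23,28,29,30,31} = 1⊕1⊕1⊕0⊕1⊕1⊕1⊕1⊕0⊕0⊕0⊕0⊕0⊕1⊕0 = 0
p8 = XOR of data positions {9,10,11,12,13,14,15,24,25,26,27,28,29,30,31} = 0⊕0⊕0⊕0⊕1⊕1⊕1⊕0⊕0⊕1⊕1⊕0⊕0⊕1⊕0 = 0
p16 = XOR of data positions {17,18,19,20,21,22,23,24,25,26,27,28,29,30,31} = 1⊕1⊕0⊕1⊕0⊕0⊕0⊕0⊕0⊕1⊕1⊕0⊕0⊕1⊕0 = 0
Parity bits p1,p2,p4,p8,p16 = 00000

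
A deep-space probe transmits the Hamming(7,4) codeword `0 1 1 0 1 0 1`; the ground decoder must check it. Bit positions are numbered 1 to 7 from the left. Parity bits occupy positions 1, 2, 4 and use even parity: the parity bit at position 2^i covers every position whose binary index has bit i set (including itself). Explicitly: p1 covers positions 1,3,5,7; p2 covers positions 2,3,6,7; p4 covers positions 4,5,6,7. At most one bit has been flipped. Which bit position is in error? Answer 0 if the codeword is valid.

s1: b1⊕b3⊕b5⊕b7 = 0⊕1⊕1⊕1 = 1
s2: b2⊕b3⊕b6⊕b7 = 1⊕1⊕0⊕1 = 1
s4: b4⊕b5⊕b6⊕b7 = 0⊕1⊕0⊕1 = 0
Syndrome (s4...s1) = 011 → position 3.

3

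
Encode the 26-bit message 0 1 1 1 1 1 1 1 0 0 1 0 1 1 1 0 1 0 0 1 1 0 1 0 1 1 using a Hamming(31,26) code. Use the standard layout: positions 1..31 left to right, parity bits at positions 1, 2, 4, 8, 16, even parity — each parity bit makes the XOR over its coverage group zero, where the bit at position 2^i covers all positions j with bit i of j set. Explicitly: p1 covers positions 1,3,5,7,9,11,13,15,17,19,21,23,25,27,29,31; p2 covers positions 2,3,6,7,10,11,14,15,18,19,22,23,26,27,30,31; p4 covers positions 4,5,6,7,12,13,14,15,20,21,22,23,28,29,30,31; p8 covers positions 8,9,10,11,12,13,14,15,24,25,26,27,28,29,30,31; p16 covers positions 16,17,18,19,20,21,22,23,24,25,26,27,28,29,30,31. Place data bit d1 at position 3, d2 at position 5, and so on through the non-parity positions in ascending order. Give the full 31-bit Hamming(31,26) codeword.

Place data bits at non-power-of-two positions: b3=0, b5=1, b6=1, b7=1, b9=1, b10=1, b11=1, b12=1, b13=0, b14=0, b15=1, b17=0, b18=1, b19=1, b20=1, b21=0, b22=1, b23=0, b24=0, b25=1, b26=1, b27=0, b28=1, b29=0, b30=1, b31=1.
p1 = XOR of data positions {3,5,7,9,11,13,15,17,19,21,23,25,27,29,31} = 0⊕1⊕1⊕1⊕1⊕0⊕1⊕0⊕1⊕0⊕0⊕1⊕0⊕0⊕1 = 0
p2 = XOR of data positions {3,6,7,10,11,14,15,18,19,22,23,26,27,30,31} = 0⊕1⊕1⊕1⊕1⊕0⊕1⊕1⊕1⊕1⊕0⊕1⊕0⊕1⊕1 = 1
p4 = XOR of data positions {5,6,7,12,13,14,15,20,21,22,23,28,29,30,31} = 1⊕1⊕1⊕1⊕0⊕0⊕1⊕1⊕0⊕1⊕0⊕1⊕0⊕1⊕1 = 0
p8 = XOR of data positions {9,10,11,12,13,14,15,24,25,26,27,28,29,30,31} = 1⊕1⊕1⊕1⊕0⊕0⊕1⊕0⊕1⊕1⊕0⊕1⊕0⊕1⊕1 = 0
p16 = XOR of data positions {17,18,19,20,21,22,23,24,25,26,27,28,29,30,31} = 0⊕1⊕1⊕1⊕0⊕1⊕0⊕0⊕1⊕1⊕0⊕1⊕0⊕1⊕1 = 1
Codeword b1..b31 = 0100111011110011011101001101011

0100111011110011011101001101011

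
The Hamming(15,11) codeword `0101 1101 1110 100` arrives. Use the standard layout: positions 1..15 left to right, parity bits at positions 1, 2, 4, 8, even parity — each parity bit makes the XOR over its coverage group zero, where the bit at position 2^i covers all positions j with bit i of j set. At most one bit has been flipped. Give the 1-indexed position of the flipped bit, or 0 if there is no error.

s1: b1⊕b3⊕b5⊕b7⊕b9⊕b11⊕b13⊕b15 = 0⊕0⊕1⊕0⊕1⊕1⊕1⊕0 = 0
s2: b2⊕b3⊕b6⊕b7⊕b10⊕b11⊕b14⊕b15 = 1⊕0⊕1⊕0⊕1⊕1⊕0⊕0 = 0
s4: b4⊕b5⊕b6⊕b7⊕b12⊕b13⊕b14⊕b15 = 1⊕1⊕1⊕0⊕0⊕1⊕0⊕0 = 0
s8: b8⊕b9⊕b10⊕b11⊕b12⊕b13⊕b14⊕b15 = 1⊕1⊕1⊕1⊕0⊕1⊕0⊕0 = 1
Syndrome (s8...s1) = 1000 → position 8.

8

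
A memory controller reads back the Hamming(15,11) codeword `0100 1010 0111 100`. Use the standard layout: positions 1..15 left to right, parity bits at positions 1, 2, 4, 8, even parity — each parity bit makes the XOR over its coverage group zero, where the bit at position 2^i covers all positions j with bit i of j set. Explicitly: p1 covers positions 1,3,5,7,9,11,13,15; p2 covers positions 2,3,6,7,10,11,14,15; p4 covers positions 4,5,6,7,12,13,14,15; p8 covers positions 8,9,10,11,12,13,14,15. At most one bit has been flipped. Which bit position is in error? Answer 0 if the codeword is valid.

0

s1: b1⊕b3⊕b5⊕b7⊕b9⊕b11⊕b13⊕b15 = 0⊕0⊕1⊕1⊕0⊕1⊕1⊕0 = 0
s2: b2⊕b3⊕b6⊕b7⊕b10⊕b11⊕b14⊕b15 = 1⊕0⊕0⊕1⊕1⊕1⊕0⊕0 = 0
s4: b4⊕b5⊕b6⊕b7⊕b12⊕b13⊕b14⊕b15 = 0⊕1⊕0⊕1⊕1⊕1⊕0⊕0 = 0
s8: b8⊕b9⊕b10⊕b11⊕b12⊕b13⊕b14⊕b15 = 0⊕0⊕1⊕1⊕1⊕1⊕0⊕0 = 0
Syndrome (s8...s1) = 0000 → position 0 (no error).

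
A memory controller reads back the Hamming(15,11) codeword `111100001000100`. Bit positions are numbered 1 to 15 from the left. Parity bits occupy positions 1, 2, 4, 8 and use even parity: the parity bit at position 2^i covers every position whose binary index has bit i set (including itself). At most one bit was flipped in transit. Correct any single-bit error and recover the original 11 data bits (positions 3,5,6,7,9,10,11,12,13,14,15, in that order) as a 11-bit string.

s1: b1⊕b3⊕b5⊕b7⊕b9⊕b11⊕b13⊕b15 = 1⊕1⊕0⊕0⊕1⊕0⊕1⊕0 = 0
s2: b2⊕b3⊕b6⊕b7⊕b10⊕b11⊕b14⊕b15 = 1⊕1⊕0⊕0⊕0⊕0⊕0⊕0 = 0
s4: b4⊕b5⊕b6⊕b7⊕b12⊕b13⊕b14⊕b15 = 1⊕0⊕0⊕0⊕0⊕1⊕0⊕0 = 0
s8: b8⊕b9⊕b10⊕b11⊕b12⊕b13⊕b14⊕b15 = 0⊕1⊕0⊕0⊕0⊕1⊕0⊕0 = 0
Syndrome (s8...s1) = 0000 → position 0 (no error).
No correction needed.
Data bits at positions 3,5,6,7,9,10,11,12,13,14,15: 10001000100

10001000100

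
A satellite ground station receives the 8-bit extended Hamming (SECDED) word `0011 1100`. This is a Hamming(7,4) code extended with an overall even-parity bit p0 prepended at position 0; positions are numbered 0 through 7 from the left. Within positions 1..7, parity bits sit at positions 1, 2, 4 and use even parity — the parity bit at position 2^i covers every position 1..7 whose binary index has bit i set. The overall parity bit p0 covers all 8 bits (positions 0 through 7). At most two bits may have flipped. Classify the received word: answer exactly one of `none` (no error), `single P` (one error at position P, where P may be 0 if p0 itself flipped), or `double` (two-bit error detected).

none

s1: b1⊕b3⊕b5⊕b7 = 0⊕1⊕1⊕0 = 0
s2: b2⊕b3⊕b6⊕b7 = 1⊕1⊕0⊕0 = 0
s4: b4⊕b5⊕b6⊕b7 = 1⊕1⊕0⊕0 = 0
Syndrome (s4...s1) = 000 → position 0 (no error).
Overall parity (XOR of all 8 bits, including p0): 0⊕0⊕1⊕1⊕1⊕1⊕0⊕0 = 0
Overall=0, syndrome position=0 → no error.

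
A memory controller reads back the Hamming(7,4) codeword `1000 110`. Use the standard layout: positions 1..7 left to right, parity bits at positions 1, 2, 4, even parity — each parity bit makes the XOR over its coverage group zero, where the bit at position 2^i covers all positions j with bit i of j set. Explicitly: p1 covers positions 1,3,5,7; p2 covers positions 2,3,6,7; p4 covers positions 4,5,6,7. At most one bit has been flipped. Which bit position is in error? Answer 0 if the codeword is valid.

s1: b1⊕b3⊕b5⊕b7 = 1⊕0⊕1⊕0 = 0
s2: b2⊕b3⊕b6⊕b7 = 0⊕0⊕1⊕0 = 1
s4: b4⊕b5⊕b6⊕b7 = 0⊕1⊕1⊕0 = 0
Syndrome (s4...s1) = 010 → position 2.

2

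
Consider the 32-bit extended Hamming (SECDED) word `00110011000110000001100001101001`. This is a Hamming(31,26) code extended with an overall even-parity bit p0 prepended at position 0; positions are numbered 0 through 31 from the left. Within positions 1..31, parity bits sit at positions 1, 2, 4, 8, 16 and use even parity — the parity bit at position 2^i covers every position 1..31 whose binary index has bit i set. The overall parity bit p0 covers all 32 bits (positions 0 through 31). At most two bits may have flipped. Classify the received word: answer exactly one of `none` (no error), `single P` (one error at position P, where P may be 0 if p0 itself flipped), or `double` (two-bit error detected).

none

s1: b1⊕b3⊕b5⊕b7⊕b9⊕b11⊕b13⊕b15⊕b17⊕b19⊕b21⊕b23⊕b25⊕b27⊕b29⊕b31 = 0⊕1⊕0⊕1⊕0⊕1⊕0⊕0⊕0⊕1⊕0⊕0⊕1⊕0⊕0⊕1 = 0
s2: b2⊕b3⊕b6⊕b7⊕b10⊕b11⊕b14⊕b15⊕b18⊕b19⊕b22⊕b23⊕b26⊕b27⊕b30⊕b31 = 1⊕1⊕1⊕1⊕0⊕1⊕0⊕0⊕0⊕1⊕0⊕0⊕1⊕0⊕0⊕1 = 0
s4: b4⊕b5⊕b6⊕b7⊕b12⊕b13⊕b14⊕b15⊕b20⊕b21⊕b22⊕b23⊕b28⊕b29⊕b30⊕b31 = 0⊕0⊕1⊕1⊕1⊕0⊕0⊕0⊕1⊕0⊕0⊕0⊕1⊕0⊕0⊕1 = 0
s8: b8⊕b9⊕b10⊕b11⊕b12⊕b13⊕b14⊕b15⊕b24⊕b25⊕b26⊕b27⊕b28⊕b29⊕b30⊕b31 = 0⊕0⊕0⊕1⊕1⊕0⊕0⊕0⊕0⊕1⊕1⊕0⊕1⊕0⊕0⊕1 = 0
s16: b16⊕b17⊕b18⊕b19⊕b20⊕b21⊕b22⊕b23⊕b24⊕b25⊕b26⊕b27⊕b28⊕b29⊕b30⊕b31 = 0⊕0⊕0⊕1⊕1⊕0⊕0⊕0⊕0⊕1⊕1⊕0⊕1⊕0⊕0⊕1 = 0
Syndrome (s16...s1) = 00000 → position 0 (no error).
Overall parity (XOR of all 32 bits, including p0): 0⊕0⊕1⊕1⊕0⊕0⊕1⊕1⊕0⊕0⊕0⊕1⊕1⊕0⊕0⊕0⊕0⊕0⊕0⊕1⊕1⊕0⊕0⊕0⊕0⊕1⊕1⊕0⊕1⊕0⊕0⊕1 = 0
Overall=0, syndrome position=0 → no error.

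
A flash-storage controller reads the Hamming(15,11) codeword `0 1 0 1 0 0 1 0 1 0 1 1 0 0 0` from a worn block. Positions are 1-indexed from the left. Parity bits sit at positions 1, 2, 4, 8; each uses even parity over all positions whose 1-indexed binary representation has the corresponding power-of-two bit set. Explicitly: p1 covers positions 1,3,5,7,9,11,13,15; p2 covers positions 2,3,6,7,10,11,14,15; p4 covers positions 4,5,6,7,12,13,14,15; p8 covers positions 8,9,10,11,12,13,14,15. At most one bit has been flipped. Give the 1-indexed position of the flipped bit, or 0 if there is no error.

15

s1: b1⊕b3⊕b5⊕b7⊕b9⊕b11⊕b13⊕b15 = 0⊕0⊕0⊕1⊕1⊕1⊕0⊕0 = 1
s2: b2⊕b3⊕b6⊕b7⊕b10⊕b11⊕b14⊕b15 = 1⊕0⊕0⊕1⊕0⊕1⊕0⊕0 = 1
s4: b4⊕b5⊕b6⊕b7⊕b12⊕b13⊕b14⊕b15 = 1⊕0⊕0⊕1⊕1⊕0⊕0⊕0 = 1
s8: b8⊕b9⊕b10⊕b11⊕b12⊕b13⊕b14⊕b15 = 0⊕1⊕0⊕1⊕1⊕0⊕0⊕0 = 1
Syndrome (s8...s1) = 1111 → position 15.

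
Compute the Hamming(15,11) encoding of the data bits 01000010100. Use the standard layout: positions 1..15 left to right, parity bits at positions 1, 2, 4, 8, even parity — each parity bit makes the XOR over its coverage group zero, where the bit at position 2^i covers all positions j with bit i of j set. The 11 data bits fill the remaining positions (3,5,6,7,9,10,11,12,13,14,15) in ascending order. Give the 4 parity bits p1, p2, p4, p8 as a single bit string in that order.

1100

Place data bits at non-power-of-two positions: b3=0, b5=1, b6=0, b7=0, b9=0, b10=0, b11=1, b12=0, b13=1, b14=0, b15=0.
p1 = XOR of data positions {3,5,7,9,11,13,15} = 0⊕1⊕0⊕0⊕1⊕1⊕0 = 1
p2 = XOR of data positions {3,6,7,10,11,14,15} = 0⊕0⊕0⊕0⊕1⊕0⊕0 = 1
p4 = XOR of data positions {5,6,7,12,13,14,15} = 1⊕0⊕0⊕0⊕1⊕0⊕0 = 0
p8 = XOR of data positions {9,10,11,12,13,14,15} = 0⊕0⊕1⊕0⊕1⊕0⊕0 = 0
Parity bits p1,p2,p4,p8 = 1100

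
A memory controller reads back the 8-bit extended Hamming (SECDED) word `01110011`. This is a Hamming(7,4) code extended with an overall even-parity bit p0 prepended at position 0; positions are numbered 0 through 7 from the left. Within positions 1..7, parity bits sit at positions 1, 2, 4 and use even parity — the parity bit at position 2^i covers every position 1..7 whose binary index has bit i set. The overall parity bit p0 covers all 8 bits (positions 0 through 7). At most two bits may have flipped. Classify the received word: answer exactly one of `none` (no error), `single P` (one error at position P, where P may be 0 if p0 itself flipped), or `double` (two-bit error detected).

s1: b1⊕b3⊕b5⊕b7 = 1⊕1⊕0⊕1 = 1
s2: b2⊕b3⊕b6⊕b7 = 1⊕1⊕1⊕1 = 0
s4: b4⊕b5⊕b6⊕b7 = 0⊕0⊕1⊕1 = 0
Syndrome (s4...s1) = 001 → position 1.
Overall parity (XOR of all 8 bits, including p0): 0⊕1⊕1⊕1⊕0⊕0⊕1⊕1 = 1
Overall=1, syndrome position=1 → single-bit error at position 1.

single 1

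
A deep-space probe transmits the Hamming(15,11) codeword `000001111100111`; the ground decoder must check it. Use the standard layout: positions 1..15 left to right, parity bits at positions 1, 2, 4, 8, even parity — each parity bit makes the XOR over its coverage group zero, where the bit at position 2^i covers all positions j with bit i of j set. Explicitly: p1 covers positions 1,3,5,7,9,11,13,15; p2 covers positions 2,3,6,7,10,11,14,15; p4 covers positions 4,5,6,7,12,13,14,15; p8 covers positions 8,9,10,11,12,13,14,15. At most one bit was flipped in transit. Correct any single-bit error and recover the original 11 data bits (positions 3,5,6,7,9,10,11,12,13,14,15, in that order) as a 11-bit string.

00011100111

s1: b1⊕b3⊕b5⊕b7⊕b9⊕b11⊕b13⊕b15 = 0⊕0⊕0⊕1⊕1⊕0⊕1⊕1 = 0
s2: b2⊕b3⊕b6⊕b7⊕b10⊕b11⊕b14⊕b15 = 0⊕0⊕1⊕1⊕1⊕0⊕1⊕1 = 1
s4: b4⊕b5⊕b6⊕b7⊕b12⊕b13⊕b14⊕b15 = 0⊕0⊕1⊕1⊕0⊕1⊕1⊕1 = 1
s8: b8⊕b9⊕b10⊕b11⊕b12⊕b13⊕b14⊕b15 = 1⊕1⊕1⊕0⊕0⊕1⊕1⊕1 = 0
Syndrome (s8...s1) = 0110 → position 6.
Flip bit 6: corrected codeword = 000000111100111
Data bits at positions 3,5,6,7,9,10,11,12,13,14,15: 00011100111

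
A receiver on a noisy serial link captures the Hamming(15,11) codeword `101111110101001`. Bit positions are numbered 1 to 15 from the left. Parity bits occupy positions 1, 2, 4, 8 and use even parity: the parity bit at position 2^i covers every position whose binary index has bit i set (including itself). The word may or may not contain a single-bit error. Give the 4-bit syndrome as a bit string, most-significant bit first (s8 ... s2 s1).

0011

s1: b1⊕b3⊕b5⊕b7⊕b9⊕b11⊕b13⊕b15 = 1⊕1⊕1⊕1⊕0⊕0⊕0⊕1 = 1
s2: b2⊕b3⊕b6⊕b7⊕b10⊕b11⊕b14⊕b15 = 0⊕1⊕1⊕1⊕1⊕0⊕0⊕1 = 1
s4: b4⊕b5⊕b6⊕b7⊕b12⊕b13⊕b14⊕b15 = 1⊕1⊕1⊕1⊕1⊕0⊕0⊕1 = 0
s8: b8⊕b9⊕b10⊕b11⊕b12⊕b13⊕b14⊕b15 = 1⊕0⊕1⊕0⊕1⊕0⊕0⊕1 = 0
Syndrome (s8...s1) = 0011 → position 3.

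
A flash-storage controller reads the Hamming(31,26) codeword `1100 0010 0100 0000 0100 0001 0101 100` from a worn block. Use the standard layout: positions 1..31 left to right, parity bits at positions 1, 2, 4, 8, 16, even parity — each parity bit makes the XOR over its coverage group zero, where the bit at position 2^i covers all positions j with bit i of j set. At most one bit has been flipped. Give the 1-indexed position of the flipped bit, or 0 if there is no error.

s1: b1⊕b3⊕b5⊕b7⊕b9⊕b11⊕b13⊕b15⊕b17⊕b19⊕b21⊕b23⊕b25⊕b27⊕b29⊕b31 = 1⊕0⊕0⊕1⊕0⊕0⊕0⊕0⊕0⊕0⊕0⊕0⊕0⊕0⊕1⊕0 = 1
s2: b2⊕b3⊕b6⊕b7⊕b10⊕b11⊕b14⊕b15⊕b18⊕b19⊕b22⊕b23⊕b26⊕b27⊕b30⊕b31 = 1⊕0⊕0⊕1⊕1⊕0⊕0⊕0⊕1⊕0⊕0⊕0⊕1⊕0⊕0⊕0 = 1
s4: b4⊕b5⊕b6⊕b7⊕b12⊕b13⊕b14⊕b15⊕b20⊕b21⊕b22⊕b23⊕b28⊕b29⊕b30⊕b31 = 0⊕0⊕0⊕1⊕0⊕0⊕0⊕0⊕0⊕0⊕0⊕0⊕1⊕1⊕0⊕0 = 1
s8: b8⊕b9⊕b10⊕b11⊕b12⊕b13⊕b14⊕b15⊕b24⊕b25⊕b26⊕b27⊕b28⊕b29⊕b30⊕b31 = 0⊕0⊕1⊕0⊕0⊕0⊕0⊕0⊕1⊕0⊕1⊕0⊕1⊕1⊕0⊕0 = 1
s16: b16⊕b17⊕b18⊕b19⊕b20⊕b21⊕b22⊕b23⊕b24⊕b25⊕b26⊕b27⊕b28⊕b29⊕b30⊕b31 = 0⊕0⊕1⊕0⊕0⊕0⊕0⊕0⊕1⊕0⊕1⊕0⊕1⊕1⊕0⊕0 = 1
Syndrome (s16...s1) = 11111 → position 31.

31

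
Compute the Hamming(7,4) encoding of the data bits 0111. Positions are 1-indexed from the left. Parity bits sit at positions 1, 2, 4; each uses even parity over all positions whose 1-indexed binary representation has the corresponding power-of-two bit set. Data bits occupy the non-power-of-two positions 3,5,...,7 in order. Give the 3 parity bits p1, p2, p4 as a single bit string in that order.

001

Place data bits at non-power-of-two positions: b3=0, b5=1, b6=1, b7=1.
p1 = XOR of data positions {3,5,7} = 0⊕1⊕1 = 0
p2 = XOR of data positions {3,6,7} = 0⊕1⊕1 = 0
p4 = XOR of data positions {5,6,7} = 1⊕1⊕1 = 1
Parity bits p1,p2,p4 = 001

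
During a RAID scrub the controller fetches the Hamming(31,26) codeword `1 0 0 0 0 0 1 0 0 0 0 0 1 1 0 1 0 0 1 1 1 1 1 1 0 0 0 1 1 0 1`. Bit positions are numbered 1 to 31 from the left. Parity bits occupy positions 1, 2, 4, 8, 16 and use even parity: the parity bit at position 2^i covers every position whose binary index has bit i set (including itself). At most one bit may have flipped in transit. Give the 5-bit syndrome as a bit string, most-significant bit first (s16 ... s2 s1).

00000

s1: b1⊕b3⊕b5⊕b7⊕b9⊕b11⊕b13⊕b15⊕b17⊕b19⊕b21⊕b23⊕b25⊕b27⊕b29⊕b31 = 1⊕0⊕0⊕1⊕0⊕0⊕1⊕0⊕0⊕1⊕1⊕1⊕0⊕0⊕1⊕1 = 0
s2: b2⊕b3⊕b6⊕b7⊕b10⊕b11⊕b14⊕b15⊕b18⊕b19⊕b22⊕b23⊕b26⊕b27⊕b30⊕b31 = 0⊕0⊕0⊕1⊕0⊕0⊕1⊕0⊕0⊕1⊕1⊕1⊕0⊕0⊕0⊕1 = 0
s4: b4⊕b5⊕b6⊕b7⊕b12⊕b13⊕b14⊕b15⊕b20⊕b21⊕b22⊕b23⊕b28⊕b29⊕b30⊕b31 = 0⊕0⊕0⊕1⊕0⊕1⊕1⊕0⊕1⊕1⊕1⊕1⊕1⊕1⊕0⊕1 = 0
s8: b8⊕b9⊕b10⊕b11⊕b12⊕b13⊕b14⊕b15⊕b24⊕b25⊕b26⊕b27⊕b28⊕b29⊕b30⊕b31 = 0⊕0⊕0⊕0⊕0⊕1⊕1⊕0⊕1⊕0⊕0⊕0⊕1⊕1⊕0⊕1 = 0
s16: b16⊕b17⊕b18⊕b19⊕b20⊕b21⊕b22⊕b23⊕b24⊕b25⊕b26⊕b27⊕b28⊕b29⊕b30⊕b31 = 1⊕0⊕0⊕1⊕1⊕1⊕1⊕1⊕1⊕0⊕0⊕0⊕1⊕1⊕0⊕1 = 0
Syndrome (s16...s1) = 00000 → position 0 (no error).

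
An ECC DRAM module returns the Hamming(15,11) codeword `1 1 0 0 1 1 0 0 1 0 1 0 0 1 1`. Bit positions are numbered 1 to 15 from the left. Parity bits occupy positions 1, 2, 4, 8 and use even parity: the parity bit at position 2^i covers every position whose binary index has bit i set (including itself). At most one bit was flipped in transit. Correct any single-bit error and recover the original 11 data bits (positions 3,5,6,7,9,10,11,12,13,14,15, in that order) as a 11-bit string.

11101010011

s1: b1⊕b3⊕b5⊕b7⊕b9⊕b11⊕b13⊕b15 = 1⊕0⊕1⊕0⊕1⊕1⊕0⊕1 = 1
s2: b2⊕b3⊕b6⊕b7⊕b10⊕b11⊕b14⊕b15 = 1⊕0⊕1⊕0⊕0⊕1⊕1⊕1 = 1
s4: b4⊕b5⊕b6⊕b7⊕b12⊕b13⊕b14⊕b15 = 0⊕1⊕1⊕0⊕0⊕0⊕1⊕1 = 0
s8: b8⊕b9⊕b10⊕b11⊕b12⊕b13⊕b14⊕b15 = 0⊕1⊕0⊕1⊕0⊕0⊕1⊕1 = 0
Syndrome (s8...s1) = 0011 → position 3.
Flip bit 3: corrected codeword = 111011001010011
Data bits at positions 3,5,6,7,9,10,11,12,13,14,15: 11101010011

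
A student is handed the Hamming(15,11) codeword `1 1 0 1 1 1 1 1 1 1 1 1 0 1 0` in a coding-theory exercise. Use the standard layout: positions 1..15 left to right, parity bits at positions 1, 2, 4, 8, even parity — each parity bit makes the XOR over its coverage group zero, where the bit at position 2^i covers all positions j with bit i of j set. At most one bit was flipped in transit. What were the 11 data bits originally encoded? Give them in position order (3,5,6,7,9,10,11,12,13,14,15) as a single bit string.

01111111010

s1: b1⊕b3⊕b5⊕b7⊕b9⊕b11⊕b13⊕b15 = 1⊕0⊕1⊕1⊕1⊕1⊕0⊕0 = 1
s2: b2⊕b3⊕b6⊕b7⊕b10⊕b11⊕b14⊕b15 = 1⊕0⊕1⊕1⊕1⊕1⊕1⊕0 = 0
s4: b4⊕b5⊕b6⊕b7⊕b12⊕b13⊕b14⊕b15 = 1⊕1⊕1⊕1⊕1⊕0⊕1⊕0 = 0
s8: b8⊕b9⊕b10⊕b11⊕b12⊕b13⊕b14⊕b15 = 1⊕1⊕1⊕1⊕1⊕0⊕1⊕0 = 0
Syndrome (s8...s1) = 0001 → position 1.
Flip bit 1: corrected codeword = 010111111111010
Data bits at positions 3,5,6,7,9,10,11,12,13,14,15: 01111111010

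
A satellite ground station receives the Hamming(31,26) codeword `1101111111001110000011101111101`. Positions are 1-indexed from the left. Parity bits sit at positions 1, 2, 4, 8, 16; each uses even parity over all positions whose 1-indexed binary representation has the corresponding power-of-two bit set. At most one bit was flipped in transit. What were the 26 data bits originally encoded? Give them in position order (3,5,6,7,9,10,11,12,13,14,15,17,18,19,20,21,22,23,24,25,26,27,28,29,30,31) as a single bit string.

01111100111000010101111101

s1: b1⊕b3⊕b5⊕b7⊕b9⊕b11⊕b13⊕b15⊕b17⊕b19⊕b21⊕b23⊕b25⊕b27⊕b29⊕b31 = 1⊕0⊕1⊕1⊕1⊕0⊕1⊕1⊕0⊕0⊕1⊕1⊕1⊕1⊕1⊕1 = 0
s2: b2⊕b3⊕b6⊕b7⊕b10⊕b11⊕b14⊕b15⊕b18⊕b19⊕b22⊕b23⊕b26⊕b27⊕b30⊕b31 = 1⊕0⊕1⊕1⊕1⊕0⊕1⊕1⊕0⊕0⊕1⊕1⊕1⊕1⊕0⊕1 = 1
s4: b4⊕b5⊕b6⊕b7⊕b12⊕b13⊕b14⊕b15⊕b20⊕b21⊕b22⊕b23⊕b28⊕b29⊕b30⊕b31 = 1⊕1⊕1⊕1⊕0⊕1⊕1⊕1⊕0⊕1⊕1⊕1⊕1⊕1⊕0⊕1 = 1
s8: b8⊕b9⊕b10⊕b11⊕b12⊕b13⊕b14⊕b15⊕b24⊕b25⊕b26⊕b27⊕b28⊕b29⊕b30⊕b31 = 1⊕1⊕1⊕0⊕0⊕1⊕1⊕1⊕0⊕1⊕1⊕1⊕1⊕1⊕0⊕1 = 0
s16: b16⊕b17⊕b18⊕b19⊕b20⊕b21⊕b22⊕b23⊕b24⊕b25⊕b26⊕b27⊕b28⊕b29⊕b30⊕b31 = 0⊕0⊕0⊕0⊕0⊕1⊕1⊕1⊕0⊕1⊕1⊕1⊕1⊕1⊕0⊕1 = 1
Syndrome (s16...s1) = 10110 → position 22.
Flip bit 22: corrected codeword = 1101111111001110000010101111101
Data bits at positions 3,5,6,7,9,10,11,12,13,14,15,17,18,19,20,21,22,23,24,25,26,27,28,29,30,31: 01111100111000010101111101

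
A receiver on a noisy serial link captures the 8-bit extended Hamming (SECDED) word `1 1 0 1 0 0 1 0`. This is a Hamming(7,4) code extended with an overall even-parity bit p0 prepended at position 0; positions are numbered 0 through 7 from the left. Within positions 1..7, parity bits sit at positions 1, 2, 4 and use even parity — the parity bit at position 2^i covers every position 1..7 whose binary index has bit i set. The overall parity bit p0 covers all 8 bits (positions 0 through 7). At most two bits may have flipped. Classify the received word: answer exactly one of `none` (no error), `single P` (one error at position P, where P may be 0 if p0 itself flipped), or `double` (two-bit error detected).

s1: b1⊕b3⊕b5⊕b7 = 1⊕1⊕0⊕0 = 0
s2: b2⊕b3⊕b6⊕b7 = 0⊕1⊕1⊕0 = 0
s4: b4⊕b5⊕b6⊕b7 = 0⊕0⊕1⊕0 = 1
Syndrome (s4...s1) = 100 → position 4.
Overall parity (XOR of all 8 bits, including p0): 1⊕1⊕0⊕1⊕0⊕0⊕1⊕0 = 0
Overall=0, syndrome position=4 → double-bit error detected (uncorrectable).

double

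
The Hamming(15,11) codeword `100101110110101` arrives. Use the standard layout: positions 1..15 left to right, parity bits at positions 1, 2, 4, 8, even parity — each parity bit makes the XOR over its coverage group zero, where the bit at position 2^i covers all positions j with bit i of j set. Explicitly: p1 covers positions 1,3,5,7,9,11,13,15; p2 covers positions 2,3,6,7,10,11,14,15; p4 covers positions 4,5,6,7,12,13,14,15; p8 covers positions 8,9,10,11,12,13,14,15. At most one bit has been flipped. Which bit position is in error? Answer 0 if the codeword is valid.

15

s1: b1⊕b3⊕b5⊕b7⊕b9⊕b11⊕b13⊕b15 = 1⊕0⊕0⊕1⊕0⊕1⊕1⊕1 = 1
s2: b2⊕b3⊕b6⊕b7⊕b10⊕b11⊕b14⊕b15 = 0⊕0⊕1⊕1⊕1⊕1⊕0⊕1 = 1
s4: b4⊕b5⊕b6⊕b7⊕b12⊕b13⊕b14⊕b15 = 1⊕0⊕1⊕1⊕0⊕1⊕0⊕1 = 1
s8: b8⊕b9⊕b10⊕b11⊕b12⊕b13⊕b14⊕b15 = 1⊕0⊕1⊕1⊕0⊕1⊕0⊕1 = 1
Syndrome (s8...s1) = 1111 → position 15.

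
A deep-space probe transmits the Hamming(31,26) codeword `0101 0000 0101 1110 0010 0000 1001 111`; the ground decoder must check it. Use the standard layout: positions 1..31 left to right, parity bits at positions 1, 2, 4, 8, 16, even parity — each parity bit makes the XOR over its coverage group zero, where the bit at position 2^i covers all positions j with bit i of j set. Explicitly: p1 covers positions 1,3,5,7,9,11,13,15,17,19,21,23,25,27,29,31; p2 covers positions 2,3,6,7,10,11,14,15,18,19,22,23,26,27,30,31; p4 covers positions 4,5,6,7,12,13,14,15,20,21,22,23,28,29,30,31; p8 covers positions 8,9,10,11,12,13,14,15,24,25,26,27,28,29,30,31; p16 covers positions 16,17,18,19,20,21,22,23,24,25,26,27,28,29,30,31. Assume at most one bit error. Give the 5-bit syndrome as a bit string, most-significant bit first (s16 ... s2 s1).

00110

s1: b1⊕b3⊕b5⊕b7⊕b9⊕b11⊕b13⊕b15⊕b17⊕b19⊕b21⊕b23⊕b25⊕b27⊕b29⊕b31 = 0⊕0⊕0⊕0⊕0⊕0⊕1⊕1⊕0⊕1⊕0⊕0⊕1⊕0⊕1⊕1 = 0
s2: b2⊕b3⊕b6⊕b7⊕b10⊕b11⊕b14⊕b15⊕b18⊕b19⊕b22⊕b23⊕b26⊕b27⊕b30⊕b31 = 1⊕0⊕0⊕0⊕1⊕0⊕1⊕1⊕0⊕1⊕0⊕0⊕0⊕0⊕1⊕1 = 1
s4: b4⊕b5⊕b6⊕b7⊕b12⊕b13⊕b14⊕b15⊕b20⊕b21⊕b22⊕b23⊕b28⊕b29⊕b30⊕b31 = 1⊕0⊕0⊕0⊕1⊕1⊕1⊕1⊕0⊕0⊕0⊕0⊕1⊕1⊕1⊕1 = 1
s8: b8⊕b9⊕b10⊕b11⊕b12⊕b13⊕b14⊕b15⊕b24⊕b25⊕b26⊕b27⊕b28⊕b29⊕b30⊕b31 = 0⊕0⊕1⊕0⊕1⊕1⊕1⊕1⊕0⊕1⊕0⊕0⊕1⊕1⊕1⊕1 = 0
s16: b16⊕b17⊕b18⊕b19⊕b20⊕b21⊕b22⊕b23⊕b24⊕b25⊕b26⊕b27⊕b28⊕b29⊕b30⊕b31 = 0⊕0⊕0⊕1⊕0⊕0⊕0⊕0⊕0⊕1⊕0⊕0⊕1⊕1⊕1⊕1 = 0
Syndrome (s16...s1) = 00110 → position 6.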